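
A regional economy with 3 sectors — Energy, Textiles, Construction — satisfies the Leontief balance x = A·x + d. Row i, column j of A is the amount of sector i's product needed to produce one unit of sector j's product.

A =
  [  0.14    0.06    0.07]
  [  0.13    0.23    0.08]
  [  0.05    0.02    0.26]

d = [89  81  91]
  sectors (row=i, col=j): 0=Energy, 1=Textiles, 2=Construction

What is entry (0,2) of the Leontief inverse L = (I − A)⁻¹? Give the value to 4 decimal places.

L[0,2] = 0.1224

Form M = I − A:
  [  0.86   -0.06   -0.07]
  [ -0.13    0.77   -0.08]
  [ -0.05   -0.02    0.74]
Leontief inverse L = M⁻¹:
  [  1.1843    0.0955    0.1224]
  [  0.2089    1.3192    0.1624]
  [  0.0857    0.0421    1.3640]
Total output x = L · d:
  x_0 = 1.1843·89 + 0.0955·81 + 0.1224·91 = 124.2724
  x_1 = 0.2089·89 + 1.3192·81 + 0.1624·91 = 140.2184
  x_2 = 0.0857·89 + 0.0421·81 + 1.3640·91 = 135.1594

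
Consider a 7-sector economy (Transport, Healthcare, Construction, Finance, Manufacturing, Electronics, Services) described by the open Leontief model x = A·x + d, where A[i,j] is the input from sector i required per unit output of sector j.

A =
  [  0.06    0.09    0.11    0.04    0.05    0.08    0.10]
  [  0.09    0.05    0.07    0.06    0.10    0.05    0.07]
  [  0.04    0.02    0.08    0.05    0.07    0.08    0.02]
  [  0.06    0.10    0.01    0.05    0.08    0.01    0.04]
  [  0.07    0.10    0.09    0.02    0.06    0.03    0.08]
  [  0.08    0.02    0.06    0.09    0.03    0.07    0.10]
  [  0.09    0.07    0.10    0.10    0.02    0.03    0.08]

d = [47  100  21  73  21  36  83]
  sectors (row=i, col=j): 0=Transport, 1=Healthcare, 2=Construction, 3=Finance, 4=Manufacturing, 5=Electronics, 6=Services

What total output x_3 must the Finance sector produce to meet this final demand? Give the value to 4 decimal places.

111.1216

Form M = I − A:
  [  0.94   -0.09   -0.11   -0.04   -0.05   -0.08   -0.10]
  [ -0.09    0.95   -0.07   -0.06   -0.10   -0.05   -0.07]
  [ -0.04   -0.02    0.92   -0.05   -0.07   -0.08   -0.02]
  [ -0.06   -0.10   -0.01    0.95   -0.08   -0.01   -0.04]
  [ -0.07   -0.10   -0.09   -0.02    0.94   -0.03   -0.08]
  [ -0.08   -0.02   -0.06   -0.09   -0.03    0.93   -0.10]
  [ -0.09   -0.07   -0.10   -0.10   -0.02   -0.03    0.92]
Leontief inverse L = M⁻¹:
  [  1.1268    0.1470    0.1837    0.0984    0.1053    0.1304    0.1653]
  [  0.1511    1.1091    0.1390    0.1098    0.1516    0.0949    0.1321]
  [  0.0828    0.0590    1.1270    0.0862    0.1069    0.1137    0.0634]
  [  0.1064    0.1454    0.0594    1.0849    0.1210    0.0404    0.0860]
  [  0.1272    0.1508    0.1555    0.0677    1.1092    0.0733    0.1360]
  [  0.1360    0.0729    0.1200    0.1398    0.0746    1.1102    0.1562]
  [  0.1495    0.1266    0.1648    0.1513    0.0732    0.0745    1.1375]
Total output x = L · d:
  x_0 = 1.1268·47 + 0.1470·100 + 0.1837·21 + 0.0984·73 + 0.1053·21 + 0.1304·36 + 0.1653·83 = 99.3178
  x_1 = 0.1511·47 + 1.1091·100 + 0.1390·21 + 0.1098·73 + 0.1516·21 + 0.0949·36 + 0.1321·83 = 146.5179
  x_2 = 0.0828·47 + 0.0590·100 + 1.1270·21 + 0.0862·73 + 0.1069·21 + 0.1137·36 + 0.0634·83 = 51.3498
  x_3 = 0.1064·47 + 0.1454·100 + 0.0594·21 + 1.0849·73 + 0.1210·21 + 0.0404·36 + 0.0860·83 = 111.1216
  x_4 = 0.1272·47 + 0.1508·100 + 0.1555·21 + 0.0677·73 + 1.1092·21 + 0.0733·36 + 0.1360·83 = 66.4903
  x_5 = 0.1360·47 + 0.0729·100 + 0.1200·21 + 0.1398·73 + 0.0746·21 + 1.1102·36 + 0.1562·83 = 80.8977
  x_6 = 0.1495·47 + 0.1266·100 + 0.1648·21 + 0.1513·73 + 0.0732·21 + 0.0745·36 + 1.1375·83 = 132.8247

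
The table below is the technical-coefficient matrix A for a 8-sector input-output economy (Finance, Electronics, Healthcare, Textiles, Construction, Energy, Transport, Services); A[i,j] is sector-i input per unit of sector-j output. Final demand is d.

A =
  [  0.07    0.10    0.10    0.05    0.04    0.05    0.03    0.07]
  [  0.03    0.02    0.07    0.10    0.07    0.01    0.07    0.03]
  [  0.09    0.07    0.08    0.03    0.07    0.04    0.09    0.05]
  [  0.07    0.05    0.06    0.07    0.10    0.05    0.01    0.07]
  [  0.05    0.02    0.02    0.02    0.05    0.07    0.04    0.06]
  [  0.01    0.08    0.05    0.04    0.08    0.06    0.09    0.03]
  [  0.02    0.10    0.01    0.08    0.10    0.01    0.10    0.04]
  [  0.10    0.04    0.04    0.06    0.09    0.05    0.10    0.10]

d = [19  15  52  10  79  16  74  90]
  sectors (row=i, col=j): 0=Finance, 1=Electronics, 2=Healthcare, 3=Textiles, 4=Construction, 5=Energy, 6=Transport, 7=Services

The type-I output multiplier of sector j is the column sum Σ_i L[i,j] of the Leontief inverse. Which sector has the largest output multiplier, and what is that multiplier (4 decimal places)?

Form M = I − A:
  [  0.93   -0.10   -0.10   -0.05   -0.04   -0.05   -0.03   -0.07]
  [ -0.03    0.98   -0.07   -0.10   -0.07   -0.01   -0.07   -0.03]
  [ -0.09   -0.07    0.92   -0.03   -0.07   -0.04   -0.09   -0.05]
  [ -0.07   -0.05   -0.06    0.93   -0.10   -0.05   -0.01   -0.07]
  [ -0.05   -0.02   -0.02   -0.02    0.95   -0.07   -0.04   -0.06]
  [ -0.01   -0.08   -0.05   -0.04   -0.08    0.94   -0.09   -0.03]
  [ -0.02   -0.10   -0.01   -0.08   -0.10   -0.01    0.90   -0.04]
  [ -0.10   -0.04   -0.04   -0.06   -0.09   -0.05   -0.10    0.90]
Leontief inverse L = M⁻¹:
  [  1.1254    0.1554    0.1546    0.1045    0.1104    0.0895    0.0938    0.1239]
  [  0.0729    1.0635    0.1075    0.1409    0.1268    0.0418    0.1154    0.0730]
  [  0.1429    0.1290    1.1314    0.0845    0.1406    0.0792    0.1546    0.1037]
  [  0.1221    0.0996    0.1083    1.1170    0.1642    0.0910    0.0651    0.1226]
  [  0.0827    0.0574    0.0510    0.0532    1.0956    0.0975    0.0819    0.0952]
  [  0.0491    0.1253    0.0876    0.0860    0.1408    1.0919    0.1445    0.0718]
  [  0.0624    0.1444    0.0484    0.1304    0.1636    0.0429    1.1518    0.0860]
  [  0.1607    0.1056    0.0948    0.1207    0.1706    0.0966    0.1710    1.1640]
Total output x = L · d:
  x_0 = 1.1254·19 + 0.1554·15 + 0.1546·52 + 0.1045·10 + 0.1104·79 + 0.0895·16 + 0.0938·74 + 0.1239·90 = 61.0484
  x_1 = 0.0729·19 + 1.0635·15 + 0.1075·52 + 0.1409·10 + 0.1268·79 + 0.0418·16 + 0.1154·74 + 0.0730·90 = 50.1303
  x_2 = 0.1429·19 + 0.1290·15 + 1.1314·52 + 0.0845·10 + 0.1406·79 + 0.0792·16 + 0.1546·74 + 0.1037·90 = 97.4708
  x_3 = 0.1221·19 + 0.0996·15 + 0.1083·52 + 1.1170·10 + 0.1642·79 + 0.0910·16 + 0.0651·74 + 0.1226·90 = 50.8873
  x_4 = 0.0827·19 + 0.0574·15 + 0.0510·52 + 0.0532·10 + 1.0956·79 + 0.0975·16 + 0.0819·74 + 0.0952·90 = 108.3613
  x_5 = 0.0491·19 + 0.1253·15 + 0.0876·52 + 0.0860·10 + 0.1408·79 + 1.0919·16 + 0.1445·74 + 0.0718·90 = 53.9719
  x_6 = 0.0624·19 + 0.1444·15 + 0.0484·52 + 0.1304·10 + 0.1636·79 + 0.0429·16 + 1.1518·74 + 0.0860·90 = 113.7599
  x_7 = 0.1607·19 + 0.1056·15 + 0.0948·52 + 0.1207·10 + 0.1706·79 + 0.0966·16 + 0.1710·74 + 1.1640·90 = 143.2103
Output multipliers (column sums of L):
  Finance: 1.8183
  Electronics: 1.8802
  Healthcare: 1.7835
  Textiles: 1.8372
  Construction: 2.1124
  Energy: 1.6304
  Transport: 1.9781
  Services: 1.8403

Construction (2.1124)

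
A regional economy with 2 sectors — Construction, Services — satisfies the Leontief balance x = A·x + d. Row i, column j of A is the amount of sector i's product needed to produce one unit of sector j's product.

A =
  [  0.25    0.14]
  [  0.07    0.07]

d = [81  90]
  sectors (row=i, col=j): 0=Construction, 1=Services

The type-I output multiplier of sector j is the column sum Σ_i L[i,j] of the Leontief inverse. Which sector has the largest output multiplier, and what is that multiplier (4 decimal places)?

Form M = I − A:
  [  0.75   -0.14]
  [ -0.07    0.93]
Leontief inverse L = M⁻¹:
  [  1.3523    0.2036]
  [  0.1018    1.0906]
Total output x = L · d:
  x_0 = 1.3523·81 + 0.2036·90 = 127.8610
  x_1 = 0.1018·81 + 1.0906·90 = 106.3981
Output multipliers (column sums of L):
  Construction: 1.4541
  Services: 1.2942

Construction (1.4541)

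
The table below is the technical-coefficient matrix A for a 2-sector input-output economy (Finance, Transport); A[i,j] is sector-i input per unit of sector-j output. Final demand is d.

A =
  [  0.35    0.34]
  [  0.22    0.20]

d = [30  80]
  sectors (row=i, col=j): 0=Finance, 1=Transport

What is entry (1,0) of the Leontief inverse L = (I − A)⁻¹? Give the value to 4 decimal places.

L[1,0] = 0.4942

Form M = I − A:
  [  0.65   -0.34]
  [ -0.22    0.80]
Leontief inverse L = M⁻¹:
  [  1.7969    0.7637]
  [  0.4942    1.4600]
Total output x = L · d:
  x_0 = 1.7969·30 + 0.7637·80 = 115.0045
  x_1 = 0.4942·30 + 1.4600·80 = 131.6262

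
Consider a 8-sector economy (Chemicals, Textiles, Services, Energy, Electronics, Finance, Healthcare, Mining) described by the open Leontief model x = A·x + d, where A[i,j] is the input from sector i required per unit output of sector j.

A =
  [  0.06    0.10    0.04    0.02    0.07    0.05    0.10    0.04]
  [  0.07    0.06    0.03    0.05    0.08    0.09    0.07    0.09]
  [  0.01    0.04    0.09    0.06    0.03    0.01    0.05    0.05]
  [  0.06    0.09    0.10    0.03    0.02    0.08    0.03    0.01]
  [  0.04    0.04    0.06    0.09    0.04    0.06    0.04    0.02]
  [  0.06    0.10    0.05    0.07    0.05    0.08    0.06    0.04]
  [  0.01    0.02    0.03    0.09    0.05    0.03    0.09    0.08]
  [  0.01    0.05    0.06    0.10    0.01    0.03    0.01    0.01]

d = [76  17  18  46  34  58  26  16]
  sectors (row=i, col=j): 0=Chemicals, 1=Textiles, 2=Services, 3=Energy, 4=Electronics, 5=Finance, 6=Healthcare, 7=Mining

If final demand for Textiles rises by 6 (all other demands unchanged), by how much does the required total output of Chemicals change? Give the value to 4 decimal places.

0.8976

Form M = I − A:
  [  0.94   -0.10   -0.04   -0.02   -0.07   -0.05   -0.10   -0.04]
  [ -0.07    0.94   -0.03   -0.05   -0.08   -0.09   -0.07   -0.09]
  [ -0.01   -0.04    0.91   -0.06   -0.03   -0.01   -0.05   -0.05]
  [ -0.06   -0.09   -0.10    0.97   -0.02   -0.08   -0.03   -0.01]
  [ -0.04   -0.04   -0.06   -0.09    0.96   -0.06   -0.04   -0.02]
  [ -0.06   -0.10   -0.05   -0.07   -0.05    0.92   -0.06   -0.04]
  [ -0.01   -0.02   -0.03   -0.09   -0.05   -0.03    0.91   -0.08]
  [ -0.01   -0.05   -0.06   -0.10   -0.01   -0.03   -0.01    0.99]
Leontief inverse L = M⁻¹:
  [  1.0940    0.1496    0.0841    0.0750    0.1101    0.0963    0.1509    0.0811]
  [  0.1082    1.1192    0.0822    0.1112    0.1212    0.1420    0.1223    0.1295]
  [  0.0298    0.0723    1.1263    0.0967    0.0523    0.0378    0.0795    0.0746]
  [  0.0918    0.1380    0.1425    1.0744    0.0557    0.1210    0.0749    0.0464]
  [  0.0688    0.0844    0.1019    0.1306    1.0693    0.0983    0.0780    0.0488]
  [  0.0991    0.1579    0.1007    0.1254    0.0918    1.1321    0.1123    0.0814]
  [  0.0343    0.0594    0.0710    0.1352    0.0756    0.0653    1.1244    0.1068]
  [  0.0316    0.0826    0.0925    0.1272    0.0304    0.0586    0.0356    1.0307]
Total output x = L · d:
  x_0 = 1.0940·76 + 0.1496·17 + 0.0841·18 + 0.0750·46 + 0.1101·34 + 0.0963·58 + 0.1509·26 + 0.0811·16 = 105.1978
  x_1 = 0.1082·76 + 1.1192·17 + 0.0822·18 + 0.1112·46 + 0.1212·34 + 0.1420·58 + 0.1223·26 + 0.1295·16 = 51.4566
  x_2 = 0.0298·76 + 0.0723·17 + 1.1263·18 + 0.0967·46 + 0.0523·34 + 0.0378·58 + 0.0795·26 + 0.0746·16 = 35.4434
  x_3 = 0.0918·76 + 0.1380·17 + 0.1425·18 + 1.0744·46 + 0.0557·34 + 0.1210·58 + 0.0749·26 + 0.0464·16 = 72.9100
  x_4 = 0.0688·76 + 0.0844·17 + 0.1019·18 + 0.1306·46 + 1.0693·34 + 0.0983·58 + 0.0780·26 + 0.0488·16 = 59.3776
  x_5 = 0.0991·76 + 0.1579·17 + 0.1007·18 + 0.1254·46 + 0.0918·34 + 1.1321·58 + 0.1123·26 + 0.0814·16 = 90.7977
  x_6 = 0.0343·76 + 0.0594·17 + 0.0710·18 + 0.1352·46 + 0.0756·34 + 0.0653·58 + 1.1244·26 + 0.1068·16 = 48.4101
  x_7 = 0.0316·76 + 0.0826·17 + 0.0925·18 + 0.1272·46 + 0.0304·34 + 0.0586·58 + 0.0356·26 + 1.0307·16 = 33.1760
Δx_0 = L[0,1] · Δd_1 = 0.1496 · 6 = 0.8976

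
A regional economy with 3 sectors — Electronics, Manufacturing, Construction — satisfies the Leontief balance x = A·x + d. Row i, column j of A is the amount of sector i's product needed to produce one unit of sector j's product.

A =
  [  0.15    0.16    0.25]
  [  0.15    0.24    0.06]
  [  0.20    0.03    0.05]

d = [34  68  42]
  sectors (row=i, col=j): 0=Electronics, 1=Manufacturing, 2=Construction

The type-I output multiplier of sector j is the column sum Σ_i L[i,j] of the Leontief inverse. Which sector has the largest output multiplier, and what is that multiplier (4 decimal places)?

Electronics (1.8806)

Form M = I − A:
  [  0.85   -0.16   -0.25]
  [ -0.15    0.76   -0.06]
  [ -0.20   -0.03    0.95]
Leontief inverse L = M⁻¹:
  [  1.3135    0.2909    0.3640]
  [  0.2818    1.3815    0.1614]
  [  0.2854    0.1049    1.1344]
Total output x = L · d:
  x_0 = 1.3135·34 + 0.2909·68 + 0.3640·42 = 79.7264
  x_1 = 0.2818·34 + 1.3815·68 + 0.1614·42 = 110.2995
  x_2 = 0.2854·34 + 0.1049·68 + 1.1344·42 = 64.4782
Output multipliers (column sums of L):
  Electronics: 1.8806
  Manufacturing: 1.7772
  Construction: 1.6598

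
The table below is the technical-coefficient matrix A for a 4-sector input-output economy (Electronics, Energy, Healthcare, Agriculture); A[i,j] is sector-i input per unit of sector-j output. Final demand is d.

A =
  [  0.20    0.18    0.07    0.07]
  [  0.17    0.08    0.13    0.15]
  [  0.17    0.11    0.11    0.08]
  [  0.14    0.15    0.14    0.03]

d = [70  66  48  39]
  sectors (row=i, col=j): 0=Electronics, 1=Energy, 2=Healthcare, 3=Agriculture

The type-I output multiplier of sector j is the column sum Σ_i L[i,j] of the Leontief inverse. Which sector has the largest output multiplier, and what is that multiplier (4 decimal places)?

Form M = I − A:
  [  0.80   -0.18   -0.07   -0.07]
  [ -0.17    0.92   -0.13   -0.15]
  [ -0.17   -0.11    0.89   -0.08]
  [ -0.14   -0.15   -0.14    0.97]
Leontief inverse L = M⁻¹:
  [  1.3852    0.3195    0.1815    0.1643]
  [  0.3527    1.2233    0.2434    0.2347]
  [  0.3354    0.2364    1.2098    0.1605]
  [  0.3029    0.2694    0.2384    1.1141]
Total output x = L · d:
  x_0 = 1.3852·70 + 0.3195·66 + 0.1815·48 + 0.1643·39 = 133.1731
  x_1 = 0.3527·70 + 1.2233·66 + 0.2434·48 + 0.2347·39 = 126.2664
  x_2 = 0.3354·70 + 0.2364·66 + 1.2098·48 + 0.1605·39 = 103.4146
  x_3 = 0.3029·70 + 0.2694·66 + 0.2384·48 + 1.1141·39 = 93.8786
Output multipliers (column sums of L):
  Electronics: 2.3763
  Energy: 2.0487
  Healthcare: 1.8730
  Agriculture: 1.6737

Electronics (2.3763)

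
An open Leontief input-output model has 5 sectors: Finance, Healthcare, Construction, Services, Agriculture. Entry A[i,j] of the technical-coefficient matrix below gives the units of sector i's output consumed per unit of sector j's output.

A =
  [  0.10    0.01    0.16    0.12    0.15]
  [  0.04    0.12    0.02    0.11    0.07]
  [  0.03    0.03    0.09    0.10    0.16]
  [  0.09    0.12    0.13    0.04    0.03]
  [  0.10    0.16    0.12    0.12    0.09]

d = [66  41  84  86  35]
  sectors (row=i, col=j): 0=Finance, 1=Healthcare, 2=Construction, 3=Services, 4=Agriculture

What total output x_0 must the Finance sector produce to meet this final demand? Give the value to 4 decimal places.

Form M = I − A:
  [  0.90   -0.01   -0.16   -0.12   -0.15]
  [ -0.04    0.88   -0.02   -0.11   -0.07]
  [ -0.03   -0.03    0.91   -0.10   -0.16]
  [ -0.09   -0.12   -0.13    0.96   -0.03]
  [ -0.10   -0.16   -0.12   -0.12    0.91]
Leontief inverse L = M⁻¹:
  [  1.1751    0.0992    0.2739    0.2189    0.2567]
  [  0.0865    1.1863    0.0823    0.1710    0.1256]
  [  0.0874    0.1074    1.1725    0.1747    0.2346]
  [  0.1383    0.1802    0.2018    1.1142    0.1089]
  [  0.1741    0.2574    0.2258    0.2241    1.1945]
Total output x = L · d:
  x_0 = 1.1751·66 + 0.0992·41 + 0.2739·84 + 0.2189·86 + 0.2567·35 = 132.4362
  x_1 = 0.0865·66 + 1.1863·41 + 0.0823·84 + 0.1710·86 + 0.1256·35 = 80.3663
  x_2 = 0.0874·66 + 0.1074·41 + 1.1725·84 + 0.1747·86 + 0.2346·35 = 131.8990
  x_3 = 0.1383·66 + 0.1802·41 + 0.2018·84 + 1.1142·86 + 0.1089·35 = 133.0966
  x_4 = 0.1741·66 + 0.2574·41 + 0.2258·84 + 0.2241·86 + 1.1945·35 = 102.0898

132.4362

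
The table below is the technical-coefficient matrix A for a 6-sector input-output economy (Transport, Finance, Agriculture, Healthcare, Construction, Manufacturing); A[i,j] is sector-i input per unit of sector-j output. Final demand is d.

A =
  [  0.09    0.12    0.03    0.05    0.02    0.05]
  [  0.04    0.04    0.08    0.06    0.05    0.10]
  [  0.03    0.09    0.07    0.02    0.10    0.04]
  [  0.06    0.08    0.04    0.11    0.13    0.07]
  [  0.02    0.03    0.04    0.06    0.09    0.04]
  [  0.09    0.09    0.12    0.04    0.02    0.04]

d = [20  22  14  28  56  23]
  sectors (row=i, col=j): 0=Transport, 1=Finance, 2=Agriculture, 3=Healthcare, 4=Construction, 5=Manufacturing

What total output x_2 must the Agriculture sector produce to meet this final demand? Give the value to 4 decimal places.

Form M = I − A:
  [  0.91   -0.12   -0.03   -0.05   -0.02   -0.05]
  [ -0.04    0.96   -0.08   -0.06   -0.05   -0.10]
  [ -0.03   -0.09    0.93   -0.02   -0.10   -0.04]
  [ -0.06   -0.08   -0.04    0.89   -0.13   -0.07]
  [ -0.02   -0.03   -0.04   -0.06    0.91   -0.04]
  [ -0.09   -0.09   -0.12   -0.04   -0.02    0.96]
Leontief inverse L = M⁻¹:
  [  1.1236    0.1636    0.0674    0.0833    0.0549    0.0867]
  [  0.0728    1.0850    0.1206    0.0920    0.0905    0.1323]
  [  0.0553    0.1256    1.1051    0.0489    0.1381    0.0713]
  [  0.1006    0.1339    0.0875    1.1580    0.1871    0.1151]
  [  0.0416    0.0598    0.0669    0.0866    1.1242    0.0643]
  [  0.1241    0.1396    0.1608    0.0726    0.0621    1.0773]
Total output x = L · d:
  x_0 = 1.1236·20 + 0.1636·22 + 0.0674·14 + 0.0833·28 + 0.0549·56 + 0.0867·23 = 34.4143
  x_1 = 0.0728·20 + 1.0850·22 + 0.1206·14 + 0.0920·28 + 0.0905·56 + 0.1323·23 = 37.7020
  x_2 = 0.0553·20 + 0.1256·22 + 1.1051·14 + 0.0489·28 + 0.1381·56 + 0.0713·23 = 30.0845
  x_3 = 0.1006·20 + 0.1339·22 + 0.0875·14 + 1.1580·28 + 0.1871·56 + 0.1151·23 = 51.7346
  x_4 = 0.0416·20 + 0.0598·22 + 0.0669·14 + 0.0866·28 + 1.1242·56 + 0.0643·23 = 69.9456
  x_5 = 0.1241·20 + 0.1396·22 + 0.1608·14 + 0.0726·28 + 0.0621·56 + 1.0773·23 = 38.0926

30.0845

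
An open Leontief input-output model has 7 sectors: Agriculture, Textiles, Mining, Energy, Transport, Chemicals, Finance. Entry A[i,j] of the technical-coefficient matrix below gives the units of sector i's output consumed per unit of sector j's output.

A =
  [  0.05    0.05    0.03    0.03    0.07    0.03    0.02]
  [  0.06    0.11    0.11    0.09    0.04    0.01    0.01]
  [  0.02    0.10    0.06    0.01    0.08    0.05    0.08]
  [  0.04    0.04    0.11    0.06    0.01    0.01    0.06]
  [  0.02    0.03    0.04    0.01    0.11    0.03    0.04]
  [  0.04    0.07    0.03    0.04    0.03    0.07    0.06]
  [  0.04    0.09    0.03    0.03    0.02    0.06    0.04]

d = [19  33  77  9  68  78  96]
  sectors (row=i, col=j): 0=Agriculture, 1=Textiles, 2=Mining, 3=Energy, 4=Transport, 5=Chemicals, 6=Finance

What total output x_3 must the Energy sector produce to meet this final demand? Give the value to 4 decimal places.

Form M = I − A:
  [  0.95   -0.05   -0.03   -0.03   -0.07   -0.03   -0.02]
  [ -0.06    0.89   -0.11   -0.09   -0.04   -0.01   -0.01]
  [ -0.02   -0.10    0.94   -0.01   -0.08   -0.05   -0.08]
  [ -0.04   -0.04   -0.11    0.94   -0.01   -0.01   -0.06]
  [ -0.02   -0.03   -0.04   -0.01    0.89   -0.03   -0.04]
  [ -0.04   -0.07   -0.03   -0.04   -0.03    0.93   -0.06]
  [ -0.04   -0.09   -0.03   -0.03   -0.02   -0.06    0.96]
Leontief inverse L = M⁻¹:
  [  1.0661    0.0786    0.0553    0.0462    0.0952    0.0442    0.0373]
  [  0.0862    1.1605    0.1579    0.1189    0.0764    0.0300    0.0395]
  [  0.0438    0.1475    1.0971    0.0349    0.1139    0.0728    0.1054]
  [  0.0590    0.0799    0.1427    1.0792    0.0361    0.0287    0.0847]
  [  0.0343    0.0578    0.0623    0.0232    1.1376    0.0458    0.0582]
  [  0.0613    0.1090    0.0617    0.0626    0.0545    1.0894    0.0818]
  [  0.0603    0.1272    0.0610    0.0523    0.0429    0.0769    1.0592]
Total output x = L · d:
  x_0 = 1.0661·19 + 0.0786·33 + 0.0553·77 + 0.0462·9 + 0.0952·68 + 0.0442·78 + 0.0373·96 = 41.0213
  x_1 = 0.0862·19 + 1.1605·33 + 0.1579·77 + 0.1189·9 + 0.0764·68 + 0.0300·78 + 0.0395·96 = 64.4941
  x_2 = 0.0438·19 + 0.1475·33 + 1.0971·77 + 0.0349·9 + 0.1139·68 + 0.0728·78 + 0.1054·96 = 114.0305
  x_3 = 0.0590·19 + 0.0799·33 + 0.1427·77 + 1.0792·9 + 0.0361·68 + 0.0287·78 + 0.0847·96 = 37.2739
  x_4 = 0.0343·19 + 0.0578·33 + 0.0623·77 + 0.0232·9 + 1.1376·68 + 0.0458·78 + 0.0582·96 = 94.0810
  x_5 = 0.0613·19 + 0.1090·33 + 0.0617·77 + 0.0626·9 + 0.0545·68 + 1.0894·78 + 0.0818·96 = 106.6196
  x_6 = 0.0603·19 + 0.1272·33 + 0.0610·77 + 0.0523·9 + 0.0429·68 + 0.0769·78 + 1.0592·96 = 121.1076

37.2739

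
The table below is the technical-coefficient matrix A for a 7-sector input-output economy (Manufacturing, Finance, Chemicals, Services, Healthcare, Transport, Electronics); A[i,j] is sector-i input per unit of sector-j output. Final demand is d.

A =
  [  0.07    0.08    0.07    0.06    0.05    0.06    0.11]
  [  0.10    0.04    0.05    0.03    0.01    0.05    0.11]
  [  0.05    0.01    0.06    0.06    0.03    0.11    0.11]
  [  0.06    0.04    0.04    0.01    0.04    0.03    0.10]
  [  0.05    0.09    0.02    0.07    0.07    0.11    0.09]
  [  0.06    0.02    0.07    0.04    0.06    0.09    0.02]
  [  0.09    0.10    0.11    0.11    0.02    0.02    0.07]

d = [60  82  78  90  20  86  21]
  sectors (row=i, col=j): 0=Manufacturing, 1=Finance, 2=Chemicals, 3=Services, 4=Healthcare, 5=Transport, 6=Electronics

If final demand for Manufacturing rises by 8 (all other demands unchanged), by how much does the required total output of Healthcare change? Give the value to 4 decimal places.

Form M = I − A:
  [  0.93   -0.08   -0.07   -0.06   -0.05   -0.06   -0.11]
  [ -0.10    0.96   -0.05   -0.03   -0.01   -0.05   -0.11]
  [ -0.05   -0.01    0.94   -0.06   -0.03   -0.11   -0.11]
  [ -0.06   -0.04   -0.04    0.99   -0.04   -0.03   -0.10]
  [ -0.05   -0.09   -0.02   -0.07    0.93   -0.11   -0.09]
  [ -0.06   -0.02   -0.07   -0.04   -0.06    0.91   -0.02]
  [ -0.09   -0.10   -0.11   -0.11   -0.02   -0.02    0.93]
Leontief inverse L = M⁻¹:
  [  1.1333    0.1301    0.1283    0.1117    0.0827    0.1152    0.1871]
  [  0.1507    1.0814    0.0994    0.0731    0.0357    0.0919    0.1708]
  [  0.1019    0.0511    1.1116    0.1046    0.0603    0.1584    0.1701]
  [  0.1021    0.0758    0.0800    1.0472    0.0614    0.0658    0.1505]
  [  0.1123    0.1389    0.0755    0.1183    1.1045    0.1651    0.1618]
  [  0.1012    0.0520    0.1083    0.0743    0.0875    1.1361    0.0718]
  [  0.1546    0.1480    0.1680    0.1591    0.0519    0.0755    1.1547]
Total output x = L · d:
  x_0 = 1.1333·60 + 0.1301·82 + 0.1283·78 + 0.1117·90 + 0.0827·20 + 0.1152·86 + 0.1871·21 = 114.2171
  x_1 = 0.1507·60 + 1.0814·82 + 0.0994·78 + 0.0731·90 + 0.0357·20 + 0.0919·86 + 0.1708·21 = 124.2520
  x_2 = 0.1019·60 + 0.0511·82 + 1.1116·78 + 0.1046·90 + 0.0603·20 + 0.1584·86 + 0.1701·21 = 124.8219
  x_3 = 0.1021·60 + 0.0758·82 + 0.0800·78 + 1.0472·90 + 0.0614·20 + 0.0658·86 + 0.1505·21 = 122.8734
  x_4 = 0.1123·60 + 0.1389·82 + 0.0755·78 + 0.1183·90 + 1.1045·20 + 0.1651·86 + 0.1618·21 = 74.3601
  x_5 = 0.1012·60 + 0.0520·82 + 0.1083·78 + 0.0743·90 + 0.0875·20 + 1.1361·86 + 0.0718·21 = 126.4443
  x_6 = 0.1546·60 + 0.1480·82 + 0.1680·78 + 0.1591·90 + 0.0519·20 + 0.0755·86 + 1.1547·21 = 80.6100
Δx_4 = L[4,0] · Δd_0 = 0.1123 · 8 = 0.8986

0.8986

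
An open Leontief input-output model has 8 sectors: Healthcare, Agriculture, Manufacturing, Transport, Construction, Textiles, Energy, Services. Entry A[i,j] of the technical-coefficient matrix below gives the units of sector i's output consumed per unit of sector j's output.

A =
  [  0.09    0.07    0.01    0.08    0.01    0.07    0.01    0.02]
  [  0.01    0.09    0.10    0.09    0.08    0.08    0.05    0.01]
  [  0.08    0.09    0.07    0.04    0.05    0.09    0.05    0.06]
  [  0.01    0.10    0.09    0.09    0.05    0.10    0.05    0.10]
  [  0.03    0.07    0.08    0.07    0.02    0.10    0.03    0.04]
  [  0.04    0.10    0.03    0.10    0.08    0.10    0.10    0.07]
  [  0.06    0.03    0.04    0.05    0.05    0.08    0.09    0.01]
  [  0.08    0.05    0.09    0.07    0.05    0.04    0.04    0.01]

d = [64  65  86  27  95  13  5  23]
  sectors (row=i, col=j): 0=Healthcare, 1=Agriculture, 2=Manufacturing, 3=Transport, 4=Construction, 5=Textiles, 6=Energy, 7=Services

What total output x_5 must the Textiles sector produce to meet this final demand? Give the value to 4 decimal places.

Form M = I − A:
  [  0.91   -0.07   -0.01   -0.08   -0.01   -0.07   -0.01   -0.02]
  [ -0.01    0.91   -0.10   -0.09   -0.08   -0.08   -0.05   -0.01]
  [ -0.08   -0.09    0.93   -0.04   -0.05   -0.09   -0.05   -0.06]
  [ -0.01   -0.10   -0.09    0.91   -0.05   -0.10   -0.05   -0.10]
  [ -0.03   -0.07   -0.08   -0.07    0.98   -0.10   -0.03   -0.04]
  [ -0.04   -0.10   -0.03   -0.10   -0.08    0.90   -0.10   -0.07]
  [ -0.06   -0.03   -0.04   -0.05   -0.05   -0.08    0.91   -0.01]
  [ -0.08   -0.05   -0.09   -0.07   -0.05   -0.04   -0.04    0.99]
Leontief inverse L = M⁻¹:
  [  1.1219    0.1297    0.0550    0.1388    0.0479    0.1317    0.0485    0.0531]
  [  0.0543    1.1748    0.1709    0.1684    0.1364    0.1720    0.1098    0.0591]
  [  0.1306    0.1725    1.1362    0.1200    0.1048    0.1782    0.1075    0.1033]
  [  0.0642    0.1950    0.1723    1.1807    0.1159    0.2009    0.1184    0.1531]
  [  0.0710    0.1435    0.1389    0.1392    1.0699    0.1775    0.0823    0.0820]
  [  0.0941    0.1959    0.1117    0.1952    0.1461    1.2056    0.1714    0.1232]
  [  0.0985    0.0920    0.0877    0.1111    0.0913    0.1502    1.1375    0.0453]
  [  0.1212    0.1182    0.1436    0.1335    0.0921    0.1135    0.0846    1.0485]
Total output x = L · d:
  x_0 = 1.1219·64 + 0.1297·65 + 0.0550·86 + 0.1388·27 + 0.0479·95 + 0.1317·13 + 0.0485·5 + 0.0531·23 = 96.4293
  x_1 = 0.0543·64 + 1.1748·65 + 0.1709·86 + 0.1684·27 + 0.1364·95 + 0.1720·13 + 0.1098·5 + 0.0591·23 = 116.1862
  x_2 = 0.1306·64 + 0.1725·65 + 1.1362·86 + 0.1200·27 + 0.1048·95 + 0.1782·13 + 0.1075·5 + 0.1033·23 = 135.7065
  x_3 = 0.0642·64 + 0.1950·65 + 0.1723·86 + 1.1807·27 + 0.1159·95 + 0.2009·13 + 0.1184·5 + 0.1531·23 = 81.2078
  x_4 = 0.0710·64 + 0.1435·65 + 0.1389·86 + 0.1392·27 + 1.0699·95 + 0.1775·13 + 0.0823·5 + 0.0820·23 = 135.8219
  x_5 = 0.0941·64 + 0.1959·65 + 0.1117·86 + 0.1952·27 + 0.1461·95 + 1.2056·13 + 0.1714·5 + 0.1232·23 = 66.8692
  x_6 = 0.0985·64 + 0.0920·65 + 0.0877·86 + 0.1111·27 + 0.0913·95 + 0.1502·13 + 1.1375·5 + 0.0453·23 = 40.1782
  x_7 = 0.1212·64 + 0.1182·65 + 0.1436·86 + 0.1335·27 + 0.0921·95 + 0.1135·13 + 0.0846·5 + 1.0485·23 = 66.1563

66.8692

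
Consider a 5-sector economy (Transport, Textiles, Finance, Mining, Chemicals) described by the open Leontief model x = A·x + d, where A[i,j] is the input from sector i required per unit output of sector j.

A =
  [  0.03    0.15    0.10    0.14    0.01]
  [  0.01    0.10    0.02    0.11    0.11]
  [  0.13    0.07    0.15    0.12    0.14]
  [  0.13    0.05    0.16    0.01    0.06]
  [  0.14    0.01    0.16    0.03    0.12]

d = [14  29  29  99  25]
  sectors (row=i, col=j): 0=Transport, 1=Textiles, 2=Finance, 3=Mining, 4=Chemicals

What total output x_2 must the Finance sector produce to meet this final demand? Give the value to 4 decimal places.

Form M = I − A:
  [  0.97   -0.15   -0.10   -0.14   -0.01]
  [ -0.01    0.90   -0.02   -0.11   -0.11]
  [ -0.13   -0.07    0.85   -0.12   -0.14]
  [ -0.13   -0.05   -0.16    0.99   -0.06]
  [ -0.14   -0.01   -0.16   -0.03    0.88]
Leontief inverse L = M⁻¹:
  [  1.0975    0.2098    0.1879    0.2038    0.0825]
  [  0.0695    1.1405    0.0957    0.1533    0.1690]
  [  0.2390    0.1552    1.2945    0.2153    0.2427]
  [  0.1999    0.1150    0.2554    1.0861    0.1313]
  [  0.2257    0.0785    0.2750    0.1103    1.2000]
Total output x = L · d:
  x_0 = 1.0975·14 + 0.2098·29 + 0.1879·29 + 0.2038·99 + 0.0825·25 = 49.1360
  x_1 = 0.0695·14 + 1.1405·29 + 0.0957·29 + 0.1533·99 + 0.1690·25 = 56.2238
  x_2 = 0.2390·14 + 0.1552·29 + 1.2945·29 + 0.2153·99 + 0.2427·25 = 72.7665
  x_3 = 0.1999·14 + 0.1150·29 + 0.2554·29 + 1.0861·99 + 0.1313·25 = 124.3450
  x_4 = 0.2257·14 + 0.0785·29 + 0.2750·29 + 0.1103·99 + 1.2000·25 = 54.3344

72.7665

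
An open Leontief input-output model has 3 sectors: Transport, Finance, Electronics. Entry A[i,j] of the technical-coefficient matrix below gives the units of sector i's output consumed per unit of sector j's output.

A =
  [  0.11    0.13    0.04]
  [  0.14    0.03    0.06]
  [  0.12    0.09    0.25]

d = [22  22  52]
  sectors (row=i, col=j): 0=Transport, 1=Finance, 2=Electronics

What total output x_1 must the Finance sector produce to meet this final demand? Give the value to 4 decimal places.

32.2926

Form M = I − A:
  [  0.89   -0.13   -0.04]
  [ -0.14    0.97   -0.06]
  [ -0.12   -0.09    0.75]
Leontief inverse L = M⁻¹:
  [  1.1592    0.1623    0.0748]
  [  0.1801    1.0639    0.0947]
  [  0.2071    0.1536    1.3567]
Total output x = L · d:
  x_0 = 1.1592·22 + 0.1623·22 + 0.0748·52 = 32.9633
  x_1 = 0.1801·22 + 1.0639·22 + 0.0947·52 = 32.2926
  x_2 = 0.2071·22 + 0.1536·22 + 1.3567·52 = 78.4826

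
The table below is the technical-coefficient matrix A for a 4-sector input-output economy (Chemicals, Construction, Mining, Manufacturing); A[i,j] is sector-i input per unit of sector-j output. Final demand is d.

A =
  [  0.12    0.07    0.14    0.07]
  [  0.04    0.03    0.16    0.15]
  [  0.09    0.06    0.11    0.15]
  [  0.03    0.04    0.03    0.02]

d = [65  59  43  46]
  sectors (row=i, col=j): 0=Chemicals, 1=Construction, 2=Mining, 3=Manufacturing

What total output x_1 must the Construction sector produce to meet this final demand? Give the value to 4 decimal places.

Form M = I − A:
  [  0.88   -0.07   -0.14   -0.07]
  [ -0.04    0.97   -0.16   -0.15]
  [ -0.09   -0.06    0.89   -0.15]
  [ -0.03   -0.04   -0.03    0.98]
Leontief inverse L = M⁻¹:
  [  1.1666    0.1023    0.2063    0.1306]
  [  0.0762    1.0576    0.2088    0.1993]
  [  0.1303    0.0899    1.1671    0.2017]
  [  0.0428    0.0491    0.0506    1.0387]
Total output x = L · d:
  x_0 = 1.1666·65 + 0.1023·59 + 0.2063·43 + 0.1306·46 = 96.7412
  x_1 = 0.0762·65 + 1.0576·59 + 0.2088·43 + 0.1993·46 = 85.4973
  x_2 = 0.1303·65 + 0.0899·59 + 1.1671·43 + 0.2017·46 = 73.2375
  x_3 = 0.0428·65 + 0.0491·59 + 0.0506·43 + 1.0387·46 = 55.6319

85.4973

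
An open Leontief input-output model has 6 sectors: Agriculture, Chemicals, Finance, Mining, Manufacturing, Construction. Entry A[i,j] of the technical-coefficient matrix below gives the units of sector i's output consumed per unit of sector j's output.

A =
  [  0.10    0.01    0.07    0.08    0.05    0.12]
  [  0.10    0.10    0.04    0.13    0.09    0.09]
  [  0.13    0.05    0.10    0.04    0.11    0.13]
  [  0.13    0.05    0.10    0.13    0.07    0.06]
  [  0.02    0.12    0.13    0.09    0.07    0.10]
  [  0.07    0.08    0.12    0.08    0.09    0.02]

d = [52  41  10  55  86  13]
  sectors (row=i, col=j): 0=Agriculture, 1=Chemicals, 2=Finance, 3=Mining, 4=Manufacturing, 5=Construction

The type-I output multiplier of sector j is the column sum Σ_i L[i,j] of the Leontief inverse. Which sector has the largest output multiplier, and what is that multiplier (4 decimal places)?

Finance (2.1539)

Form M = I − A:
  [  0.90   -0.01   -0.07   -0.08   -0.05   -0.12]
  [ -0.10    0.90   -0.04   -0.13   -0.09   -0.09]
  [ -0.13   -0.05    0.90   -0.04   -0.11   -0.13]
  [ -0.13   -0.05   -0.10    0.87   -0.07   -0.06]
  [ -0.02   -0.12   -0.13   -0.09    0.93   -0.10]
  [ -0.07   -0.08   -0.12   -0.08   -0.09    0.98]
Leontief inverse L = M⁻¹:
  [  1.1804    0.0632    0.1546    0.1550    0.1181    0.1924]
  [  0.2038    1.1746    0.1445    0.2362    0.1774    0.1846]
  [  0.2305    0.1244    1.2092    0.1371    0.1999    0.2288]
  [  0.2356    0.1170    0.2036    1.2285    0.1558    0.1577]
  [  0.1239    0.1970    0.2332    0.1896    1.1617    0.1943]
  [  0.1598    0.1433    0.2089    0.1648    0.1668    1.1080]
Total output x = L · d:
  x_0 = 1.1804·52 + 0.0632·41 + 0.1546·10 + 0.1550·55 + 0.1181·86 + 0.1924·13 = 86.7047
  x_1 = 0.2038·52 + 1.1746·41 + 0.1445·10 + 0.2362·55 + 0.1774·86 + 0.1846·13 = 90.8449
  x_2 = 0.2305·52 + 0.1244·41 + 1.2092·10 + 0.1371·55 + 0.1999·86 + 0.2288·13 = 56.8855
  x_3 = 0.2356·52 + 0.1170·41 + 0.2036·10 + 1.2285·55 + 0.1558·86 + 0.1577·13 = 102.1002
  x_4 = 0.1239·52 + 0.1970·41 + 0.2332·10 + 0.1896·55 + 1.1617·86 + 0.1943·13 = 129.7078
  x_5 = 0.1598·52 + 0.1433·41 + 0.2089·10 + 0.1648·55 + 0.1668·86 + 1.1080·13 = 54.0866
Output multipliers (column sums of L):
  Agriculture: 2.1340
  Chemicals: 1.8194
  Finance: 2.1539
  Mining: 2.1113
  Manufacturing: 1.9797
  Construction: 2.0658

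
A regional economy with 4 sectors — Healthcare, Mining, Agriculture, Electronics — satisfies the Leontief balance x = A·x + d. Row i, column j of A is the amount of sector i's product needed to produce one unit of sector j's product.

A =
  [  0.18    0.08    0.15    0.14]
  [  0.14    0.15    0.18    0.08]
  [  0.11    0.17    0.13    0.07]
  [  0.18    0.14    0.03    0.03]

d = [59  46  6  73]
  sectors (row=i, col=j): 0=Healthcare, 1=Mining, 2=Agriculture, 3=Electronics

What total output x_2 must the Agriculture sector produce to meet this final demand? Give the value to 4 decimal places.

Form M = I − A:
  [  0.82   -0.08   -0.15   -0.14]
  [ -0.14    0.85   -0.18   -0.08]
  [ -0.11   -0.17    0.87   -0.07]
  [ -0.18   -0.14   -0.03    0.97]
Leontief inverse L = M⁻¹:
  [  1.3472    0.2225    0.2864    0.2335]
  [  0.3041    1.2993    0.3273    0.1747]
  [  0.2540    0.3012    1.2608    0.1525]
  [  0.3017    0.2381    0.1394    1.1042]
Total output x = L · d:
  x_0 = 1.3472·59 + 0.2225·46 + 0.2864·6 + 0.2335·73 = 108.4783
  x_1 = 0.3041·59 + 1.2993·46 + 0.3273·6 + 0.1747·73 = 92.4231
  x_2 = 0.2540·59 + 0.3012·46 + 1.2608·6 + 0.1525·73 = 47.5384
  x_3 = 0.3017·59 + 0.2381·46 + 0.1394·6 + 1.1042·73 = 110.1974

47.5384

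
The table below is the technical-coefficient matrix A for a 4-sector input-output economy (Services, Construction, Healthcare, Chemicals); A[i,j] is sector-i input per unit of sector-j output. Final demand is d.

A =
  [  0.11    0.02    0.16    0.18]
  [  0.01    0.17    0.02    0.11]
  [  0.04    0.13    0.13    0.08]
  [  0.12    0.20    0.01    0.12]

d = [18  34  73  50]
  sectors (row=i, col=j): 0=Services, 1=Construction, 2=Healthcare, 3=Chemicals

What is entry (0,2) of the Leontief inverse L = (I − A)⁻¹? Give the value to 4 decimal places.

L[0,2] = 0.2217

Form M = I − A:
  [  0.89   -0.02   -0.16   -0.18]
  [ -0.01    0.83   -0.02   -0.11]
  [ -0.04   -0.13    0.87   -0.08]
  [ -0.12   -0.20   -0.01    0.88]
Leontief inverse L = M⁻¹:
  [  1.1722    0.1295    0.2217    0.2761]
  [  0.0384    1.2521    0.0378    0.1678]
  [  0.0752    0.2211    1.1701    0.1494]
  [  0.1694    0.3047    0.0521    1.2139]
Total output x = L · d:
  x_0 = 1.1722·18 + 0.1295·34 + 0.2217·73 + 0.2761·50 = 55.4969
  x_1 = 0.0384·18 + 1.2521·34 + 0.0378·73 + 0.1678·50 = 54.4096
  x_2 = 0.0752·18 + 0.2211·34 + 1.1701·73 + 0.1494·50 = 101.7537
  x_3 = 0.1694·18 + 0.3047·34 + 0.0521·73 + 1.2139·50 = 77.9080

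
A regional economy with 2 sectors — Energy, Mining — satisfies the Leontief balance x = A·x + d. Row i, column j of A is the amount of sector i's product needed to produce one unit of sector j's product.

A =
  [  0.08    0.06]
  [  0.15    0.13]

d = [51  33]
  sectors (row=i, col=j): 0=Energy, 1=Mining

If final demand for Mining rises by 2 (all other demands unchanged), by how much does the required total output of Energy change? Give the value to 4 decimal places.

Form M = I − A:
  [  0.92   -0.06]
  [ -0.15    0.87]
Leontief inverse L = M⁻¹:
  [  1.0993    0.0758]
  [  0.1895    1.1625]
Total output x = L · d:
  x_0 = 1.0993·51 + 0.0758·33 = 58.5671
  x_1 = 0.1895·51 + 1.1625·33 = 48.0288
Δx_0 = L[0,1] · Δd_1 = 0.0758 · 2 = 0.1516

0.1516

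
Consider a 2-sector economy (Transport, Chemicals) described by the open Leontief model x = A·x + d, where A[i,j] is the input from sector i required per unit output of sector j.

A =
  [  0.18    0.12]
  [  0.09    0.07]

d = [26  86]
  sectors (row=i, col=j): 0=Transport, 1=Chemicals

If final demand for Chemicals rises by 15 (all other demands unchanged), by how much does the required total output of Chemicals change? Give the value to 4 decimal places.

16.3607

Form M = I − A:
  [  0.82   -0.12]
  [ -0.09    0.93]
Leontief inverse L = M⁻¹:
  [  1.2370    0.1596]
  [  0.1197    1.0907]
Total output x = L · d:
  x_0 = 1.2370·26 + 0.1596·86 = 45.8899
  x_1 = 0.1197·26 + 1.0907·86 = 96.9141
Δx_1 = L[1,1] · Δd_1 = 1.0907 · 15 = 16.3607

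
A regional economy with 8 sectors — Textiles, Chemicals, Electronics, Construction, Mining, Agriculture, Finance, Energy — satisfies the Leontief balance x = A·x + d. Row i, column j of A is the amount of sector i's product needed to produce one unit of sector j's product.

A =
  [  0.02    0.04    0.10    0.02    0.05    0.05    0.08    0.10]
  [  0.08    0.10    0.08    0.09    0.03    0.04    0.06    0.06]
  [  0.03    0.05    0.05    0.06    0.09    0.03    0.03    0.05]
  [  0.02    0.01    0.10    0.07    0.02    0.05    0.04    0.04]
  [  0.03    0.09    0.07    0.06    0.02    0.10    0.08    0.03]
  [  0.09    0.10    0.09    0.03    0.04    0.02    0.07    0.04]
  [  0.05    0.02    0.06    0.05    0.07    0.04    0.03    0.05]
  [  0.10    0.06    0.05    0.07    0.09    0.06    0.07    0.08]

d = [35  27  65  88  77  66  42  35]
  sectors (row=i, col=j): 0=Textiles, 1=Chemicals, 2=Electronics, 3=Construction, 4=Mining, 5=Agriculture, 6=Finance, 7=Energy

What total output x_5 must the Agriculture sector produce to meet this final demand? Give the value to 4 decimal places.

Form M = I − A:
  [  0.98   -0.04   -0.10   -0.02   -0.05   -0.05   -0.08   -0.10]
  [ -0.08    0.90   -0.08   -0.09   -0.03   -0.04   -0.06   -0.06]
  [ -0.03   -0.05    0.95   -0.06   -0.09   -0.03   -0.03   -0.05]
  [ -0.02   -0.01   -0.10    0.93   -0.02   -0.05   -0.04   -0.04]
  [ -0.03   -0.09   -0.07   -0.06    0.98   -0.10   -0.08   -0.03]
  [ -0.09   -0.10   -0.09   -0.03   -0.04    0.98   -0.07   -0.04]
  [ -0.05   -0.02   -0.06   -0.05   -0.07   -0.04    0.97   -0.05]
  [ -0.10   -0.06   -0.05   -0.07   -0.09   -0.06   -0.07    0.92]
Leontief inverse L = M⁻¹:
  [  1.0669    0.0897    0.1588    0.0691    0.0995    0.0908    0.1267    0.1475]
  [  0.1302    1.1552    0.1541    0.1475    0.0816    0.0862    0.1144    0.1169]
  [  0.0661    0.0929    1.1030    0.1023    0.1256    0.0673    0.0711    0.0885]
  [  0.0506    0.0433    0.1452    1.1054    0.0549    0.0782    0.0724    0.0734]
  [  0.0777    0.1421    0.1354    0.1100    1.0653    0.1382    0.1273    0.0775]
  [  0.1343    0.1510    0.1547    0.0807    0.0876    1.0617    0.1190    0.0918]
  [  0.0835    0.0592    0.1099    0.0879    0.1054    0.0743    1.0689    0.0875]
  [  0.1546    0.1217    0.1300    0.1295    0.1451    0.1135    0.1322    1.1412]
Total output x = L · d:
  x_0 = 1.0669·35 + 0.0897·27 + 0.1588·65 + 0.0691·88 + 0.0995·77 + 0.0908·66 + 0.1267·42 + 0.1475·35 = 80.3151
  x_1 = 0.1302·35 + 1.1552·27 + 0.1541·65 + 0.1475·88 + 0.0816·77 + 0.0862·66 + 0.1144·42 + 0.1169·35 = 79.6124
  x_2 = 0.0661·35 + 0.0929·27 + 1.1030·65 + 0.1023·88 + 0.1256·77 + 0.0673·66 + 0.0711·42 + 0.0885·35 = 105.7121
  x_3 = 0.0506·35 + 0.0433·27 + 0.1452·65 + 1.1054·88 + 0.0549·77 + 0.0782·66 + 0.0724·42 + 0.0734·35 = 124.6554
  x_4 = 0.0777·35 + 0.1421·27 + 0.1354·65 + 0.1100·88 + 1.0653·77 + 0.1382·66 + 0.1273·42 + 0.0775·35 = 124.2455
  x_5 = 0.1343·35 + 0.1510·27 + 0.1547·65 + 0.0807·88 + 0.0876·77 + 1.0617·66 + 0.1190·42 + 0.0918·35 = 110.9661
  x_6 = 0.0835·35 + 0.0592·27 + 0.1099·65 + 0.0879·88 + 0.1054·77 + 0.0743·66 + 1.0689·42 + 0.0875·35 = 80.3654
  x_7 = 0.1546·35 + 0.1217·27 + 0.1300·65 + 0.1295·88 + 0.1451·77 + 0.1135·66 + 0.1322·42 + 1.1412·35 = 92.7015

110.9661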